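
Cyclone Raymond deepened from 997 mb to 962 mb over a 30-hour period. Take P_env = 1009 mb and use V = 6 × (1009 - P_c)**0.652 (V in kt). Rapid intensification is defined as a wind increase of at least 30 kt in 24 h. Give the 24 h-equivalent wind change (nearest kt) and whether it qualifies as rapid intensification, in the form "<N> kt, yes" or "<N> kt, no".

V₁: ΔP = 12, V ≈ 6 × 12^0.652 ≈ 30.32 kt.
V₂: ΔP = 47, V ≈ 6 × 47^0.652 ≈ 73.85 kt.
ΔV over 30 h = 43.53 kt → 24 h equivalent = 43.53 × 24/30 ≈ 34.82 kt.
35 kt ≥ 30 kt ⇒ rapid intensification.

35 kt, yes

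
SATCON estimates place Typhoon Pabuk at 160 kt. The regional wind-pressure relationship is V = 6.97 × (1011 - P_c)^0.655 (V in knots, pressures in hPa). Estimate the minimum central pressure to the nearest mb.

ΔP = (V / 6.97)^(1/0.655) = (160/6.97)^1.527.
160/6.97 = 22.956; 22.956^1.527 ≈ 119.59 mb.
P_c = 1011 − 119.59 = 891.41 ≈ 891 mb.

891 mb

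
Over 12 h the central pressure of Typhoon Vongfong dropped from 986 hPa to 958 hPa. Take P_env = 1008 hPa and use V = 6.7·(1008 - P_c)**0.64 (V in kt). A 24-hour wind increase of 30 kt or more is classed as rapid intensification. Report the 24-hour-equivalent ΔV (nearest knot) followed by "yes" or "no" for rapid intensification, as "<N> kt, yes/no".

V₁: ΔP = 22, V ≈ 6.7 × 22^0.64 ≈ 48.44 kt.
V₂: ΔP = 50, V ≈ 6.7 × 50^0.64 ≈ 81.92 kt.
ΔV over 12 h = 33.48 kt → 24 h equivalent = 33.48 × 24/12 ≈ 66.96 kt.
67 kt ≥ 30 kt ⇒ rapid intensification.

67 kt, yes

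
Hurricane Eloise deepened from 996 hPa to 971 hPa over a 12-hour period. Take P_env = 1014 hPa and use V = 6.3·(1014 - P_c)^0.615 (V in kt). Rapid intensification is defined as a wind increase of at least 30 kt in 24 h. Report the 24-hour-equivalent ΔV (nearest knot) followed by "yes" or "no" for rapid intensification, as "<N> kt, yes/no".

V₁: ΔP = 18, V ≈ 6.3 × 18^0.615 ≈ 37.27 kt.
V₂: ΔP = 43, V ≈ 6.3 × 43^0.615 ≈ 63.67 kt.
ΔV over 12 h = 26.40 kt → 24 h equivalent = 26.40 × 24/12 ≈ 52.80 kt.
53 kt ≥ 30 kt ⇒ rapid intensification.

53 kt, yes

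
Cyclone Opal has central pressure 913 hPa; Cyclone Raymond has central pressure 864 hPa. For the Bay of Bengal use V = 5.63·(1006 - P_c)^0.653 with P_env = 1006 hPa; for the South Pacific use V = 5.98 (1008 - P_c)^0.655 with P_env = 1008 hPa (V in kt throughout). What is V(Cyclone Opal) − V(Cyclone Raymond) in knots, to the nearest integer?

-46 kt

Cyclone Opal: ΔP = 93; V ≈ 5.63 × 93^0.653 ≈ 108.62 kt.
Cyclone Raymond: ΔP = 144; V ≈ 5.98 × 144^0.655 ≈ 155.03 kt.
Difference ≈ 108.62 − 155.03 = -46.41 → -46 kt.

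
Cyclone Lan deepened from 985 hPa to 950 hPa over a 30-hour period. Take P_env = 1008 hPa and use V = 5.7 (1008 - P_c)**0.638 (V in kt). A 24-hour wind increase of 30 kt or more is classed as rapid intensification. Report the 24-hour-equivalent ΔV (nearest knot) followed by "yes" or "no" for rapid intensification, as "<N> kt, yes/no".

27 kt, no

V₁: ΔP = 23, V ≈ 5.7 × 23^0.638 ≈ 42.14 kt.
V₂: ΔP = 58, V ≈ 5.7 × 58^0.638 ≈ 76.02 kt.
ΔV over 30 h = 33.88 kt → 24 h equivalent = 33.88 × 24/30 ≈ 27.10 kt.
27 kt < 30 kt ⇒ not rapid intensification.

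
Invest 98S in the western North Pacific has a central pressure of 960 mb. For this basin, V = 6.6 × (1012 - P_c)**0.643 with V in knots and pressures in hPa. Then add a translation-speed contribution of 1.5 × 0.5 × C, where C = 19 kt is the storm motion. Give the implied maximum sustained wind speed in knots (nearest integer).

98 kt

ΔP = 1012 − 960 = 52 mb.
52^0.643 ≈ 12.688.
V ≈ 6.6 × 12.688 ≈ 83.7 kt.
Translation term: 1.5 × 0.5 × 19 = 14.25 kt.
Corrected V ≈ 97.95 kt → 98 kt.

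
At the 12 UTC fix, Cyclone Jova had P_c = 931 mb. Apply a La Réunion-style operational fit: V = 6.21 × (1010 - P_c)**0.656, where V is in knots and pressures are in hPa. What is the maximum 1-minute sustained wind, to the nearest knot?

109 kt

ΔP = 1010 − 931 = 79 mb.
79^0.656 ≈ 17.573.
V ≈ 6.21 × 17.573 ≈ 109.1 kt.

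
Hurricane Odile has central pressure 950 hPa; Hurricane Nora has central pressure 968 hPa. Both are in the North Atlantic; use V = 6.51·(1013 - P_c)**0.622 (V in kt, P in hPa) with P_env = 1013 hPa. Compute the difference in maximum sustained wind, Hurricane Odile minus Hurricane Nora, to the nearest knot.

16 kt

Hurricane Odile: ΔP = 63; V ≈ 6.51 × 63^0.622 ≈ 85.66 kt.
Hurricane Nora: ΔP = 45; V ≈ 6.51 × 45^0.622 ≈ 69.48 kt.
Difference ≈ 85.66 − 69.48 = 16.18 → 16 kt.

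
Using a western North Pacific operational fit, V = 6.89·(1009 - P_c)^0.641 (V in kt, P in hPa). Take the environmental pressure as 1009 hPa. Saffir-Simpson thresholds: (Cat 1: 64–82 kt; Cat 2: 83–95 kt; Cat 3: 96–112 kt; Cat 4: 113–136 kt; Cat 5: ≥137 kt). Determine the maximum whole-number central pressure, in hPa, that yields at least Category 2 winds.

960 hPa

Category 2 begins at V = 83 kt.
Required ΔP = (83/6.89)^(1/0.641) = 12.046^1.560 ≈ 48.55 hPa.
P_c ≤ 1009 − 48.55 = 960.45, so the highest integer P_c is 960 hPa.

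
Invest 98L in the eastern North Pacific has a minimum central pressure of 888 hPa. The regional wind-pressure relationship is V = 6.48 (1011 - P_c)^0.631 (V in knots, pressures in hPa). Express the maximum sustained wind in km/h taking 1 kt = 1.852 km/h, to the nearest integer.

250 km/h

ΔP = 1011 − 888 = 123 hPa.
V ≈ 6.48 × 123^0.631 = 6.48 × 20.832 ≈ 134.991 kt.
134.991 × 1.852 ≈ 250.00 km/h → 250 km/h.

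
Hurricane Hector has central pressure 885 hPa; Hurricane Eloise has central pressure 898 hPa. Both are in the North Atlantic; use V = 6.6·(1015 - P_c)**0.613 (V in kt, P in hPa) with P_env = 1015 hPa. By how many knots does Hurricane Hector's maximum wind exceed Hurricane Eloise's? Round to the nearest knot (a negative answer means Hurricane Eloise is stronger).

8 kt

Hurricane Hector: ΔP = 130; V ≈ 6.6 × 130^0.613 ≈ 130.43 kt.
Hurricane Eloise: ΔP = 117; V ≈ 6.6 × 117^0.613 ≈ 122.28 kt.
Difference ≈ 130.43 − 122.28 = 8.15 → 8 kt.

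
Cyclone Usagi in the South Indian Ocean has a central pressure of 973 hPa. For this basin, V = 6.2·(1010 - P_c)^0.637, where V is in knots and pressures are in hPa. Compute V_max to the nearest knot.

ΔP = 1010 − 973 = 37 hPa.
37^0.637 ≈ 9.976.
V ≈ 6.2 × 9.976 ≈ 61.8 kt.

62 kt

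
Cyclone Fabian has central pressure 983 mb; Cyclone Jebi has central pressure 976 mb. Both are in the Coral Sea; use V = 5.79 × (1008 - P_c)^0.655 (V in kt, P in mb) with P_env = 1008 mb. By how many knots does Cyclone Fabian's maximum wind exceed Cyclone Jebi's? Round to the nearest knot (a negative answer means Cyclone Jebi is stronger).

Cyclone Fabian: ΔP = 25; V ≈ 5.79 × 25^0.655 ≈ 47.68 kt.
Cyclone Jebi: ΔP = 32; V ≈ 5.79 × 32^0.655 ≈ 56.05 kt.
Difference ≈ 47.68 − 56.05 = -8.37 → -8 kt.

-8 kt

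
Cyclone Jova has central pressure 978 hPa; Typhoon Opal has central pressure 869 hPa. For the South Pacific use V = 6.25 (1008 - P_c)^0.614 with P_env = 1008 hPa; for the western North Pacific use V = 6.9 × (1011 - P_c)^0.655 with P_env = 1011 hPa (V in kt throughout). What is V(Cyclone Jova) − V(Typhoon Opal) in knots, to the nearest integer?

-127 kt

Cyclone Jova: ΔP = 30; V ≈ 6.25 × 30^0.614 ≈ 50.45 kt.
Typhoon Opal: ΔP = 142; V ≈ 6.9 × 142^0.655 ≈ 177.25 kt.
Difference ≈ 50.45 − 177.25 = -126.80 → -127 kt.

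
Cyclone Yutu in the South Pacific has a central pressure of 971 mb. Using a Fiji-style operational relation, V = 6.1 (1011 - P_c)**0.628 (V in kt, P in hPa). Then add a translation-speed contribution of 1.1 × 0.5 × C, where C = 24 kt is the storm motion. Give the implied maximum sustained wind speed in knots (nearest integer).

75 kt

ΔP = 1011 − 971 = 40 mb.
40^0.628 ≈ 10.141.
V ≈ 6.1 × 10.141 ≈ 61.9 kt.
Translation term: 1.1 × 0.5 × 24 = 13.2 kt.
Corrected V ≈ 75.1 kt → 75 kt.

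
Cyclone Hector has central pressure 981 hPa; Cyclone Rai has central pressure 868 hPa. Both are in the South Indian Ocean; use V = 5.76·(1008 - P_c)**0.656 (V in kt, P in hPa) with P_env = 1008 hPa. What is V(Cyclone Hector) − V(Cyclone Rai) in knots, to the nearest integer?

-97 kt

Cyclone Hector: ΔP = 27; V ≈ 5.76 × 27^0.656 ≈ 50.05 kt.
Cyclone Rai: ΔP = 140; V ≈ 5.76 × 140^0.656 ≈ 147.33 kt.
Difference ≈ 50.05 − 147.33 = -97.28 → -97 kt.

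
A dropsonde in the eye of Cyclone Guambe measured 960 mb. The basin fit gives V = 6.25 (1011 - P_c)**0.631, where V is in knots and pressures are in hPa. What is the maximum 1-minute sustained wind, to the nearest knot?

75 kt

ΔP = 1011 − 960 = 51 mb.
51^0.631 ≈ 11.953.
V ≈ 6.25 × 11.953 ≈ 74.7 kt.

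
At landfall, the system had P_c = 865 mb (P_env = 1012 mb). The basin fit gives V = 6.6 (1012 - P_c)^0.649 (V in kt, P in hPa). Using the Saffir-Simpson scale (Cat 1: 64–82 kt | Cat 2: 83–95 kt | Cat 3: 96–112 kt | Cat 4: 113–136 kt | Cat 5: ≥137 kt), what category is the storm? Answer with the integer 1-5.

5

ΔP = 1012 − 865 = 147 mb.
V ≈ 6.6 × 147^0.649 = 6.6 × 25.50 ≈ 168 kt.
168 kt falls in the Category 5 band.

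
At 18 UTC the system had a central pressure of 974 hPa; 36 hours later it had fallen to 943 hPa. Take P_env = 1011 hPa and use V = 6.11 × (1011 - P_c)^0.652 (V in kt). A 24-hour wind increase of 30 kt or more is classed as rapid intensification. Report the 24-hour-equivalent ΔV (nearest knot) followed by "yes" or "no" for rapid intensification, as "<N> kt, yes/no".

V₁: ΔP = 37, V ≈ 6.11 × 37^0.652 ≈ 64.34 kt.
V₂: ΔP = 68, V ≈ 6.11 × 68^0.652 ≈ 95.68 kt.
ΔV over 36 h = 31.34 kt → 24 h equivalent = 31.34 × 24/36 ≈ 20.89 kt.
21 kt < 30 kt ⇒ not rapid intensification.

21 kt, no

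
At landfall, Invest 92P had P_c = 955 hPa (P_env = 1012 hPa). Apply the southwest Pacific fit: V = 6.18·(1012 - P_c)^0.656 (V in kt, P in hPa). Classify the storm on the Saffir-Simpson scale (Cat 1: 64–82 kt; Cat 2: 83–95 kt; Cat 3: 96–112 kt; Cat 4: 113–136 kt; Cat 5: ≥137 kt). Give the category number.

2

ΔP = 1012 − 955 = 57 hPa.
V ≈ 6.18 × 57^0.656 = 6.18 × 14.19 ≈ 88 kt.
88 kt falls in the Category 2 band.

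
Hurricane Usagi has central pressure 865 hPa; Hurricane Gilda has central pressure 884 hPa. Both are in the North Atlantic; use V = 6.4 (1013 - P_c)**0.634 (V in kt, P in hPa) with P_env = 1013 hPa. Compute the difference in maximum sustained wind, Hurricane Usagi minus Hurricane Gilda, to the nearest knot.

Hurricane Usagi: ΔP = 148; V ≈ 6.4 × 148^0.634 ≈ 152.10 kt.
Hurricane Gilda: ΔP = 129; V ≈ 6.4 × 129^0.634 ≈ 139.41 kt.
Difference ≈ 152.10 − 139.41 = 12.69 → 13 kt.

13 kt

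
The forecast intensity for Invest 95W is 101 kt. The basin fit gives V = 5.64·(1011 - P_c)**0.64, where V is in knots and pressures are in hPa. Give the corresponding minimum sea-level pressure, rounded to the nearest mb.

ΔP = (V / 5.64)^(1/0.64) = (101/5.64)^1.562.
101/5.64 = 17.908; 17.908^1.562 ≈ 90.76 mb.
P_c = 1011 − 90.76 = 920.24 ≈ 920 mb.

920 mb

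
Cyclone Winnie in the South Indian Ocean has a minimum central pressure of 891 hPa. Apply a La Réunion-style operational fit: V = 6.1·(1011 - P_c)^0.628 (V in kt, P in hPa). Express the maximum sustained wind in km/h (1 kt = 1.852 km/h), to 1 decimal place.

ΔP = 1011 − 891 = 120 hPa.
V ≈ 6.1 × 120^0.628 = 6.1 × 20.217 ≈ 123.326 kt.
123.326 × 1.852 ≈ 228.40 km/h → 228.4 km/h.

228.4 km/h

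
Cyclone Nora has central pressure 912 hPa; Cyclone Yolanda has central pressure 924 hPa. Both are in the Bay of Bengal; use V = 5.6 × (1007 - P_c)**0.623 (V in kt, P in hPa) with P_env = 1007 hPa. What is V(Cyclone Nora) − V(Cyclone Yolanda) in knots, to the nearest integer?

Cyclone Nora: ΔP = 95; V ≈ 5.6 × 95^0.623 ≈ 95.57 kt.
Cyclone Yolanda: ΔP = 83; V ≈ 5.6 × 83^0.623 ≈ 87.86 kt.
Difference ≈ 95.57 − 87.86 = 7.71 → 8 kt.

8 kt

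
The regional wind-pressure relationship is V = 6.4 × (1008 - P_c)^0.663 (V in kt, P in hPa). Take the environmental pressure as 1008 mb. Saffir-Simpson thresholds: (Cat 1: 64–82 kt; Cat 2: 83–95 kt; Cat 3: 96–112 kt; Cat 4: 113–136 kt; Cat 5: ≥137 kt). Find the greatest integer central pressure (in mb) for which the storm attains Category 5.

Category 5 begins at V = 137 kt.
Required ΔP = (137/6.4)^(1/0.663) = 21.406^1.508 ≈ 101.59 mb.
P_c ≤ 1008 − 101.59 = 906.41, so the highest integer P_c is 906 mb.

906 mb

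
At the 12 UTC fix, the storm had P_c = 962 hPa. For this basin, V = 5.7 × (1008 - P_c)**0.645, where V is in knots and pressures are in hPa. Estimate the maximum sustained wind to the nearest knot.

ΔP = 1008 − 962 = 46 hPa.
46^0.645 ≈ 11.816.
V ≈ 5.7 × 11.816 ≈ 67.4 kt.

67 kt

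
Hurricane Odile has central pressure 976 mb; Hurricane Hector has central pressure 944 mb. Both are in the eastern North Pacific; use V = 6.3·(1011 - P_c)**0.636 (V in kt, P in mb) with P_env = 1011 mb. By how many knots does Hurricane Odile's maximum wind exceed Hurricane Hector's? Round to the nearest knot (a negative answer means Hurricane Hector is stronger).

Hurricane Odile: ΔP = 35; V ≈ 6.3 × 35^0.636 ≈ 60.45 kt.
Hurricane Hector: ΔP = 67; V ≈ 6.3 × 67^0.636 ≈ 91.35 kt.
Difference ≈ 60.45 − 91.35 = -30.90 → -31 kt.

-31 kt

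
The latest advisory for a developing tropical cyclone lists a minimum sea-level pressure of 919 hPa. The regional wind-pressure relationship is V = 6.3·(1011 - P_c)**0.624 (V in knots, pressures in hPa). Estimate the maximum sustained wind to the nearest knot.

ΔP = 1011 − 919 = 92 hPa.
92^0.624 ≈ 16.804.
V ≈ 6.3 × 16.804 ≈ 105.9 kt.

106 kt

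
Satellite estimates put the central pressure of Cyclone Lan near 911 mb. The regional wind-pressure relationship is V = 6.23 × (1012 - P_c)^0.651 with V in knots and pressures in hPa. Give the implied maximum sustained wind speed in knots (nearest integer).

ΔP = 1012 − 911 = 101 mb.
101^0.651 ≈ 20.175.
V ≈ 6.23 × 20.175 ≈ 125.7 kt.

126 kt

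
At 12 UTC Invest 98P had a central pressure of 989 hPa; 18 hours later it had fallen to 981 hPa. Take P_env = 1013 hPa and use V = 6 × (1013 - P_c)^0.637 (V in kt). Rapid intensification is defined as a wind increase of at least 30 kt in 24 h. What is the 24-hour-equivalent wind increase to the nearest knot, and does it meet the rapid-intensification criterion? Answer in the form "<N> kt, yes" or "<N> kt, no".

12 kt, no

V₁: ΔP = 24, V ≈ 6 × 24^0.637 ≈ 45.43 kt.
V₂: ΔP = 32, V ≈ 6 × 32^0.637 ≈ 54.57 kt.
ΔV over 18 h = 9.14 kt → 24 h equivalent = 9.14 × 24/18 ≈ 12.19 kt.
12 kt < 30 kt ⇒ not rapid intensification.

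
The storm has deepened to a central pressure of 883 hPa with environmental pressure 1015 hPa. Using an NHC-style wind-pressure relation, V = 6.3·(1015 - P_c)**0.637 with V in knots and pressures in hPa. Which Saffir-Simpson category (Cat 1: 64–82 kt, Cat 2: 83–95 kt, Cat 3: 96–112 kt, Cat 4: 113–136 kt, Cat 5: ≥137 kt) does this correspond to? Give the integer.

ΔP = 1015 − 883 = 132 hPa.
V ≈ 6.3 × 132^0.637 = 6.3 × 22.43 ≈ 141 kt.
141 kt falls in the Category 5 band.

5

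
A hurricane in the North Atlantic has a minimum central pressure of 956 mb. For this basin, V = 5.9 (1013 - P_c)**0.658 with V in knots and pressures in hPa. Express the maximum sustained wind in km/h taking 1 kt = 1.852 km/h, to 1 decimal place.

ΔP = 1013 − 956 = 57 mb.
V ≈ 5.9 × 57^0.658 = 5.9 × 14.301 ≈ 84.376 kt.
84.376 × 1.852 ≈ 156.26 km/h → 156.3 km/h.

156.3 km/h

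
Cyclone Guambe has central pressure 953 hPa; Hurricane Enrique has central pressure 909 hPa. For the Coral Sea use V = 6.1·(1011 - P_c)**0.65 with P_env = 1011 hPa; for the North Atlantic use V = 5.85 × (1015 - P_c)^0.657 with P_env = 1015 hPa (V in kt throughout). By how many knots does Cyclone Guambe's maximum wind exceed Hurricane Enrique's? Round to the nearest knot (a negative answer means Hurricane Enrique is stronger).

Cyclone Guambe: ΔP = 58; V ≈ 6.1 × 58^0.65 ≈ 85.42 kt.
Hurricane Enrique: ΔP = 106; V ≈ 5.85 × 106^0.657 ≈ 125.25 kt.
Difference ≈ 85.42 − 125.25 = -39.83 → -40 kt.

-40 kt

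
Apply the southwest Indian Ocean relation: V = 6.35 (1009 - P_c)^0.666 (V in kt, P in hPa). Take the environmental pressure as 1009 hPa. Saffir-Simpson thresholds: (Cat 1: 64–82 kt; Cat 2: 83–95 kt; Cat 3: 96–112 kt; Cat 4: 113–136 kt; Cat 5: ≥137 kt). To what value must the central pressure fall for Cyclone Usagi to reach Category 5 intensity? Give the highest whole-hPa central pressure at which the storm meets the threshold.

908 hPa

Category 5 begins at V = 137 kt.
Required ΔP = (137/6.35)^(1/0.666) = 21.575^1.502 ≈ 100.68 hPa.
P_c ≤ 1009 − 100.68 = 908.32, so the highest integer P_c is 908 hPa.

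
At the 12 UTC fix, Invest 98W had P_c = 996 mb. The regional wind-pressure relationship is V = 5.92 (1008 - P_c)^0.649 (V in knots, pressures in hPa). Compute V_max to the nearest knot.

ΔP = 1008 − 996 = 12 mb.
12^0.649 ≈ 5.016.
V ≈ 5.92 × 5.016 ≈ 29.7 kt.

30 kt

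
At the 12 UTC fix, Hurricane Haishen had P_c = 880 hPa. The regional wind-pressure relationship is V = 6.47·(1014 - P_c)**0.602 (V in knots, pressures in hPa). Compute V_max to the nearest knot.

ΔP = 1014 − 880 = 134 hPa.
134^0.602 ≈ 19.077.
V ≈ 6.47 × 19.077 ≈ 123.4 kt.

123 kt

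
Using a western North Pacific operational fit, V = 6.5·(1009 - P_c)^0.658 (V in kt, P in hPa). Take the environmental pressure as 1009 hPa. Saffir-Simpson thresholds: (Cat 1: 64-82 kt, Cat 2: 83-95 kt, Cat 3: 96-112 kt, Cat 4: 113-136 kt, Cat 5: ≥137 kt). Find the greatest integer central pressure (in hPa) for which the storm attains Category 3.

949 hPa

Category 3 begins at V = 96 kt.
Required ΔP = (96/6.5)^(1/0.658) = 14.769^1.520 ≈ 59.86 hPa.
P_c ≤ 1009 − 59.86 = 949.14, so the highest integer P_c is 949 hPa.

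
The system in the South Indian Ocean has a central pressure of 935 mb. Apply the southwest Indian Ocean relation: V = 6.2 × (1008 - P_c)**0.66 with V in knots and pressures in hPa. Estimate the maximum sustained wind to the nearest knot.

ΔP = 1008 − 935 = 73 mb.
73^0.66 ≈ 16.974.
V ≈ 6.2 × 16.974 ≈ 105.2 kt.

105 kt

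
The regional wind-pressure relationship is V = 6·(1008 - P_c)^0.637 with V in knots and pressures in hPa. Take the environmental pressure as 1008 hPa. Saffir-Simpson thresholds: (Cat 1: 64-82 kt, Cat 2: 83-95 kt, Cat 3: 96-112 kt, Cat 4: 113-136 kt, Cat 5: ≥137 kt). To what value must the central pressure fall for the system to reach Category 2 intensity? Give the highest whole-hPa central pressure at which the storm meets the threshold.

Category 2 begins at V = 83 kt.
Required ΔP = (83/6)^(1/0.637) = 13.833^1.570 ≈ 61.82 hPa.
P_c ≤ 1008 − 61.82 = 946.18, so the highest integer P_c is 946 hPa.

946 hPa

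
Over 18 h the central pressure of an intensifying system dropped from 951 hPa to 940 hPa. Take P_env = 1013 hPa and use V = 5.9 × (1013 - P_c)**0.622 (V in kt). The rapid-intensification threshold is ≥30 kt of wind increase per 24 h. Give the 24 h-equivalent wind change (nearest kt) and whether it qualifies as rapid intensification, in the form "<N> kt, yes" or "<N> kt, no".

V₁: ΔP = 62, V ≈ 5.9 × 62^0.622 ≈ 76.86 kt.
V₂: ΔP = 73, V ≈ 5.9 × 73^0.622 ≈ 85.08 kt.
ΔV over 18 h = 8.22 kt → 24 h equivalent = 8.22 × 24/18 ≈ 10.96 kt.
11 kt < 30 kt ⇒ not rapid intensification.

11 kt, no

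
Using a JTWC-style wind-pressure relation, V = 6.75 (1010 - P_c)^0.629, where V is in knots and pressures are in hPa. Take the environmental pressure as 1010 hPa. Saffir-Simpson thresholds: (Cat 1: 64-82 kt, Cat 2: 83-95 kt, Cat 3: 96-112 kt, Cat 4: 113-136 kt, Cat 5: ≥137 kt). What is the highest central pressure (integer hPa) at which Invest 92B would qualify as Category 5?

890 hPa

Category 5 begins at V = 137 kt.
Required ΔP = (137/6.75)^(1/0.629) = 20.296^1.590 ≈ 119.83 hPa.
P_c ≤ 1010 − 119.83 = 890.17, so the highest integer P_c is 890 hPa.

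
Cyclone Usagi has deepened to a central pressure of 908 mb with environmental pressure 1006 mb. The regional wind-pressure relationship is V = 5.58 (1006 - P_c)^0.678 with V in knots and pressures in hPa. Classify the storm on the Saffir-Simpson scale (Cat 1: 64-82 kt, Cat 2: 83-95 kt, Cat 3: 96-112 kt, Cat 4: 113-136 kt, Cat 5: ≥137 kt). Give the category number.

ΔP = 1006 − 908 = 98 mb.
V ≈ 5.58 × 98^0.678 = 5.58 × 22.39 ≈ 125 kt.
125 kt falls in the Category 4 band.

4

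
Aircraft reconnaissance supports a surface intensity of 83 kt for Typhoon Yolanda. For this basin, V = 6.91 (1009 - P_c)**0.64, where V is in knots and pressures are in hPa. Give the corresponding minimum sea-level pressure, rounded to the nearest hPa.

960 hPa

ΔP = (V / 6.91)^(1/0.64) = (83/6.91)^1.562.
83/6.91 = 12.012; 12.012^1.562 ≈ 48.63 hPa.
P_c = 1009 − 48.63 = 960.37 ≈ 960 hPa.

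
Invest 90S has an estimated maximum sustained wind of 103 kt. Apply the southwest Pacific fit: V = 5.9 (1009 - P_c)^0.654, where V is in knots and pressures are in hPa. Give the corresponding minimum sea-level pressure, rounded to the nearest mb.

930 mb

ΔP = (V / 5.9)^(1/0.654) = (103/5.9)^1.529.
103/5.9 = 17.458; 17.458^1.529 ≈ 79.26 mb.
P_c = 1009 − 79.26 = 929.74 ≈ 930 mb.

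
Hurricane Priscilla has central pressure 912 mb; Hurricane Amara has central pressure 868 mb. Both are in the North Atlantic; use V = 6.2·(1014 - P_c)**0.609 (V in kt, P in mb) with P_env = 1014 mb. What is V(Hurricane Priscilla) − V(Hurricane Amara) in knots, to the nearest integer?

Hurricane Priscilla: ΔP = 102; V ≈ 6.2 × 102^0.609 ≈ 103.66 kt.
Hurricane Amara: ΔP = 146; V ≈ 6.2 × 146^0.609 ≈ 128.97 kt.
Difference ≈ 103.66 − 128.97 = -25.31 → -25 kt.

-25 kt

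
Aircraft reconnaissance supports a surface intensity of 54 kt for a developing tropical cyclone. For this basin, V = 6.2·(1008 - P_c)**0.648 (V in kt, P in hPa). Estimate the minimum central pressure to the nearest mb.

ΔP = (V / 6.2)^(1/0.648) = (54/6.2)^1.543.
54/6.2 = 8.710; 8.710^1.543 ≈ 28.22 mb.
P_c = 1008 − 28.22 = 979.78 ≈ 980 mb.

980 mb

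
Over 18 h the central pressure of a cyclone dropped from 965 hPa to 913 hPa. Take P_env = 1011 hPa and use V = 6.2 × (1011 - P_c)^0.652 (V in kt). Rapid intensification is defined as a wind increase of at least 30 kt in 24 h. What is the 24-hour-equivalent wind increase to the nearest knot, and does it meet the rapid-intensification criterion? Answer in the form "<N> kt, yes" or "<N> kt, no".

64 kt, yes

V₁: ΔP = 46, V ≈ 6.2 × 46^0.652 ≈ 75.25 kt.
V₂: ΔP = 98, V ≈ 6.2 × 98^0.652 ≈ 123.22 kt.
ΔV over 18 h = 47.97 kt → 24 h equivalent = 47.97 × 24/18 ≈ 63.96 kt.
64 kt ≥ 30 kt ⇒ rapid intensification.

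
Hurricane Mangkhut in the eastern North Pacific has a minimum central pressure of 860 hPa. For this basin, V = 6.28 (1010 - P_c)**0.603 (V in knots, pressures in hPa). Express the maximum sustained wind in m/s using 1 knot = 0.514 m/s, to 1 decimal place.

ΔP = 1010 − 860 = 150 hPa.
V ≈ 6.28 × 150^0.603 = 6.28 × 20.520 ≈ 128.867 kt.
128.867 × 0.514 ≈ 66.24 m/s → 66.2 m/s.

66.2 m/s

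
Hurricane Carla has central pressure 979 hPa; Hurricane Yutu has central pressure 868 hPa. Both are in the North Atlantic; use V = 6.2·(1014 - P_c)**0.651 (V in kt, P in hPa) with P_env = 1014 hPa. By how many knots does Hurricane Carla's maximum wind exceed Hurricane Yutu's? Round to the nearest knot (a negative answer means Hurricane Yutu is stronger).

Hurricane Carla: ΔP = 35; V ≈ 6.2 × 35^0.651 ≈ 62.75 kt.
Hurricane Yutu: ΔP = 146; V ≈ 6.2 × 146^0.651 ≈ 159.00 kt.
Difference ≈ 62.75 − 159.00 = -96.25 → -96 kt.

-96 kt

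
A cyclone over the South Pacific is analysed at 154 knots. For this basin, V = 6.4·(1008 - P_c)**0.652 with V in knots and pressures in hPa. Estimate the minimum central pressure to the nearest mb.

877 mb

ΔP = (V / 6.4)^(1/0.652) = (154/6.4)^1.534.
154/6.4 = 24.062; 24.062^1.534 ≈ 131.41 mb.
P_c = 1008 − 131.41 = 876.59 ≈ 877 mb.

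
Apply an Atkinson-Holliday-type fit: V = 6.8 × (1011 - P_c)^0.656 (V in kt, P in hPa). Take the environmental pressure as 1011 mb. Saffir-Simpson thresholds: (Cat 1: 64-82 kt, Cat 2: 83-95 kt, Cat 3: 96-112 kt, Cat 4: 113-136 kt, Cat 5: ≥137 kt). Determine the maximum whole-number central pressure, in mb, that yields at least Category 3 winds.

Category 3 begins at V = 96 kt.
Required ΔP = (96/6.8)^(1/0.656) = 14.118^1.524 ≈ 56.58 mb.
P_c ≤ 1011 − 56.58 = 954.42, so the highest integer P_c is 954 mb.

954 mb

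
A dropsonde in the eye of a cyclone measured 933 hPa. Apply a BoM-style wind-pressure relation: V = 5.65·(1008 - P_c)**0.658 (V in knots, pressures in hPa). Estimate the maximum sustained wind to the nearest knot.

ΔP = 1008 − 933 = 75 hPa.
75^0.658 ≈ 17.131.
V ≈ 5.65 × 17.131 ≈ 96.8 kt.

97 kt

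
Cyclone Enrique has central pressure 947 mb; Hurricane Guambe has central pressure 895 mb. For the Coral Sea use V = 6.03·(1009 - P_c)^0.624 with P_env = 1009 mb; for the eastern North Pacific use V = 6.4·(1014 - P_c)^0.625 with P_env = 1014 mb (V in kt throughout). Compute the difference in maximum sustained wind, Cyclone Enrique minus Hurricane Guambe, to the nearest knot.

-48 kt

Cyclone Enrique: ΔP = 62; V ≈ 6.03 × 62^0.624 ≈ 79.21 kt.
Hurricane Guambe: ΔP = 119; V ≈ 6.4 × 119^0.625 ≈ 126.88 kt.
Difference ≈ 79.21 − 126.88 = -47.67 → -48 kt.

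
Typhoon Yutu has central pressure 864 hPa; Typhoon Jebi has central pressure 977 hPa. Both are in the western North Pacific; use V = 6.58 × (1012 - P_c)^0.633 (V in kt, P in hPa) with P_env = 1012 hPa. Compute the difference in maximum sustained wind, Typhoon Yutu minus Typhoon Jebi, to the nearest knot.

93 kt

Typhoon Yutu: ΔP = 148; V ≈ 6.58 × 148^0.633 ≈ 155.60 kt.
Typhoon Jebi: ΔP = 35; V ≈ 6.58 × 35^0.633 ≈ 62.46 kt.
Difference ≈ 155.60 − 62.46 = 93.14 → 93 kt.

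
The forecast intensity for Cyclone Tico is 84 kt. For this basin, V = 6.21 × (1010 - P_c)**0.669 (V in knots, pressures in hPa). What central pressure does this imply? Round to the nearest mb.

ΔP = (V / 6.21)^(1/0.669) = (84/6.21)^1.495.
84/6.21 = 13.527; 13.527^1.495 ≈ 49.08 mb.
P_c = 1010 − 49.08 = 960.92 ≈ 961 mb.

961 mb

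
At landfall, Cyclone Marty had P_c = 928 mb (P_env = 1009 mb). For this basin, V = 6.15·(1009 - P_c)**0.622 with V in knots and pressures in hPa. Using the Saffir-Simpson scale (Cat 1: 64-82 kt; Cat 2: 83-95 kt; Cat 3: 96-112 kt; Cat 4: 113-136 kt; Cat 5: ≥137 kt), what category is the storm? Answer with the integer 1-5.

2

ΔP = 1009 − 928 = 81 mb.
V ≈ 6.15 × 81^0.622 = 6.15 × 15.38 ≈ 95 kt.
95 kt falls in the Category 2 band.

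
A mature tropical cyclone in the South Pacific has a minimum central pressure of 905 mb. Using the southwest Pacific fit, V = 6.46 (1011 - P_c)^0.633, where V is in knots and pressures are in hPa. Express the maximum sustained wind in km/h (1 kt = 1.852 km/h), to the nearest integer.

229 km/h

ΔP = 1011 − 905 = 106 mb.
V ≈ 6.46 × 106^0.633 = 6.46 × 19.143 ≈ 123.666 kt.
123.666 × 1.852 ≈ 229.03 km/h → 229 km/h.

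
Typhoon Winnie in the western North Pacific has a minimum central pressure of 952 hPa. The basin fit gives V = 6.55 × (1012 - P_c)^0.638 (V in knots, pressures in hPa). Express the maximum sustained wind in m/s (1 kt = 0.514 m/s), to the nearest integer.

46 m/s

ΔP = 1012 − 952 = 60 hPa.
V ≈ 6.55 × 60^0.638 = 6.55 × 13.629 ≈ 89.269 kt.
89.269 × 0.514 ≈ 45.88 m/s → 46 m/s.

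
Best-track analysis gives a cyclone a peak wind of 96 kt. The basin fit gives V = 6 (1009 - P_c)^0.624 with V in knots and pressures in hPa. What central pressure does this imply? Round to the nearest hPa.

924 hPa

ΔP = (V / 6)^(1/0.624) = (96/6)^1.603.
96/6 = 16.000; 16.000^1.603 ≈ 85.05 hPa.
P_c = 1009 − 85.05 = 923.95 ≈ 924 hPa.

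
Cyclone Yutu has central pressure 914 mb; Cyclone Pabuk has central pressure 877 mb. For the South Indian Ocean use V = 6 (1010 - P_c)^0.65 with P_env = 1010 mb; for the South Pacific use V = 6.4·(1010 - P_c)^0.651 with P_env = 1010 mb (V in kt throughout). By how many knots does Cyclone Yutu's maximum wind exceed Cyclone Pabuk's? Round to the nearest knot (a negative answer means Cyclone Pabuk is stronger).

Cyclone Yutu: ΔP = 96; V ≈ 6 × 96^0.65 ≈ 116.58 kt.
Cyclone Pabuk: ΔP = 133; V ≈ 6.4 × 133^0.651 ≈ 154.46 kt.
Difference ≈ 116.58 − 154.46 = -37.88 → -38 kt.

-38 kt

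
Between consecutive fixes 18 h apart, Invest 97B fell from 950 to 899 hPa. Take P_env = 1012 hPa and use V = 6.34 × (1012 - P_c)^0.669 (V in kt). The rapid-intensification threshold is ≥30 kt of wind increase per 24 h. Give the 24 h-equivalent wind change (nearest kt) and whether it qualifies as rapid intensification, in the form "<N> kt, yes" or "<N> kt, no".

V₁: ΔP = 62, V ≈ 6.34 × 62^0.669 ≈ 100.28 kt.
V₂: ΔP = 113, V ≈ 6.34 × 113^0.669 ≈ 149.83 kt.
ΔV over 18 h = 49.55 kt → 24 h equivalent = 49.55 × 24/18 ≈ 66.07 kt.
66 kt ≥ 30 kt ⇒ rapid intensification.

66 kt, yes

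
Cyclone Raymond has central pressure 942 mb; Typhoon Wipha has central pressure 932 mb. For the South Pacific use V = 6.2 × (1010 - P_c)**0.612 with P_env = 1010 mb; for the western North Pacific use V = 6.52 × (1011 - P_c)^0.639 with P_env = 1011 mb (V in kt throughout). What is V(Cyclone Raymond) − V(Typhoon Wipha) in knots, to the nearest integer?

-24 kt

Cyclone Raymond: ΔP = 68; V ≈ 6.2 × 68^0.612 ≈ 82.01 kt.
Typhoon Wipha: ΔP = 79; V ≈ 6.52 × 79^0.639 ≈ 106.37 kt.
Difference ≈ 82.01 − 106.37 = -24.36 → -24 kt.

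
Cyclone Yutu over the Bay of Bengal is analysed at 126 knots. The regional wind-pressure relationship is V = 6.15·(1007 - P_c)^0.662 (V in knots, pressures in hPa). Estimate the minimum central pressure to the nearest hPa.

911 hPa

ΔP = (V / 6.15)^(1/0.662) = (126/6.15)^1.511.
126/6.15 = 20.488; 20.488^1.511 ≈ 95.74 hPa.
P_c = 1007 − 95.74 = 911.26 ≈ 911 hPa.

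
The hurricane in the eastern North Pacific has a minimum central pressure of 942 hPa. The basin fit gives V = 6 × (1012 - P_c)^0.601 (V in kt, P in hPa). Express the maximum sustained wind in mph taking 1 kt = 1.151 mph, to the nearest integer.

89 mph

ΔP = 1012 − 942 = 70 hPa.
V ≈ 6 × 70^0.601 = 6 × 12.850 ≈ 77.100 kt.
77.100 × 1.151 ≈ 88.74 mph → 89 mph.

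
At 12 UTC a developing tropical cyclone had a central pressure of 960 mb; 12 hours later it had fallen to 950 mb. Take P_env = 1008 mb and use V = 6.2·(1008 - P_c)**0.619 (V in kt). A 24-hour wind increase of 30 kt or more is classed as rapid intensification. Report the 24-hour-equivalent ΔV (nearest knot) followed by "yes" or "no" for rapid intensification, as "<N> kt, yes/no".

V₁: ΔP = 48, V ≈ 6.2 × 48^0.619 ≈ 68.09 kt.
V₂: ΔP = 58, V ≈ 6.2 × 58^0.619 ≈ 76.55 kt.
ΔV over 12 h = 8.46 kt → 24 h equivalent = 8.46 × 24/12 ≈ 16.92 kt.
17 kt < 30 kt ⇒ not rapid intensification.

17 kt, no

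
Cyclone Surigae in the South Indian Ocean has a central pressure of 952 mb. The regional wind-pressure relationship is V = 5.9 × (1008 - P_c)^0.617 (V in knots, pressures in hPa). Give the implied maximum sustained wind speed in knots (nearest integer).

ΔP = 1008 − 952 = 56 mb.
56^0.617 ≈ 11.985.
V ≈ 5.9 × 11.985 ≈ 70.7 kt.

71 kt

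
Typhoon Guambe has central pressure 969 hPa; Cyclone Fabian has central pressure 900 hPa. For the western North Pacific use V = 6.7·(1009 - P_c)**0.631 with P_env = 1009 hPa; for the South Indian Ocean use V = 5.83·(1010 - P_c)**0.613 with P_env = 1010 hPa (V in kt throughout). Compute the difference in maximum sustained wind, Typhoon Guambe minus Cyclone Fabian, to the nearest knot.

-35 kt

Typhoon Guambe: ΔP = 40; V ≈ 6.7 × 40^0.631 ≈ 68.70 kt.
Cyclone Fabian: ΔP = 110; V ≈ 5.83 × 110^0.613 ≈ 104.00 kt.
Difference ≈ 68.70 − 104.00 = -35.30 → -35 kt.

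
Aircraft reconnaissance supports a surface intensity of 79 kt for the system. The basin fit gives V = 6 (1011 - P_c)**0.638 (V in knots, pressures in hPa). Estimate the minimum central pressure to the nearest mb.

954 mb

ΔP = (V / 6)^(1/0.638) = (79/6)^1.567.
79/6 = 13.167; 13.167^1.567 ≈ 56.84 mb.
P_c = 1011 − 56.84 = 954.16 ≈ 954 mb.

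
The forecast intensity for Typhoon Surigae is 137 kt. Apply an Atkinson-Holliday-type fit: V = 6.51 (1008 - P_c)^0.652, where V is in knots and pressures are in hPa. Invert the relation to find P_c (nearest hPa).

ΔP = (V / 6.51)^(1/0.652) = (137/6.51)^1.534.
137/6.51 = 21.045; 21.045^1.534 ≈ 106.99 hPa.
P_c = 1008 − 106.99 = 901.01 ≈ 901 hPa.

901 hPa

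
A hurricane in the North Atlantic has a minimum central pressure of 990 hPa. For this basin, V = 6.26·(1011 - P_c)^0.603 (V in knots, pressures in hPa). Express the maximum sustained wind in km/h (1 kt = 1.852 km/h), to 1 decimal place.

ΔP = 1011 − 990 = 21 hPa.
V ≈ 6.26 × 21^0.603 = 6.26 × 6.270 ≈ 39.253 kt.
39.253 × 1.852 ≈ 72.70 km/h → 72.7 km/h.

72.7 km/h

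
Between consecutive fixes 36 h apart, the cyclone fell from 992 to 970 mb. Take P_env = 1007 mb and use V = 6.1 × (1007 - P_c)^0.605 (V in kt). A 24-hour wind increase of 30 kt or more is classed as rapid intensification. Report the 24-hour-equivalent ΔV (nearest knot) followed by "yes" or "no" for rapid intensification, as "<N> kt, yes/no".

V₁: ΔP = 15, V ≈ 6.1 × 15^0.605 ≈ 31.40 kt.
V₂: ΔP = 37, V ≈ 6.1 × 37^0.605 ≈ 54.21 kt.
ΔV over 36 h = 22.81 kt → 24 h equivalent = 22.81 × 24/36 ≈ 15.21 kt.
15 kt < 30 kt ⇒ not rapid intensification.

15 kt, no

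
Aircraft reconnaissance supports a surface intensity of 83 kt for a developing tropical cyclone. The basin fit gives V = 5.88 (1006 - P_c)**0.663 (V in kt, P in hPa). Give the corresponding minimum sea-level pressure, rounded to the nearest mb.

ΔP = (V / 5.88)^(1/0.663) = (83/5.88)^1.508.
83/5.88 = 14.116; 14.116^1.508 ≈ 54.21 mb.
P_c = 1006 − 54.21 = 951.79 ≈ 952 mb.

952 mb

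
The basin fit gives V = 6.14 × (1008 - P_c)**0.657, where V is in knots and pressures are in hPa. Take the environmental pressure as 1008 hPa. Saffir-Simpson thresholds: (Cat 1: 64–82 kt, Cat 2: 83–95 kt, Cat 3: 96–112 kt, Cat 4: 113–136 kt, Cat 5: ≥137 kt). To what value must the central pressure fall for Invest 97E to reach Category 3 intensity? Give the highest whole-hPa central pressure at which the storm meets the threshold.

942 hPa

Category 3 begins at V = 96 kt.
Required ΔP = (96/6.14)^(1/0.657) = 15.635^1.522 ≈ 65.69 hPa.
P_c ≤ 1008 − 65.69 = 942.31, so the highest integer P_c is 942 hPa.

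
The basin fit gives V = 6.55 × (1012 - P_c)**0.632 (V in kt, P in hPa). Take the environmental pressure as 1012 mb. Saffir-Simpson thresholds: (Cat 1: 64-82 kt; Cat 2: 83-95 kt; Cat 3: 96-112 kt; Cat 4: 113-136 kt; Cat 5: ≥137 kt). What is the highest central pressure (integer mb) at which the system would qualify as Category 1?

975 mb

Category 1 begins at V = 64 kt.
Required ΔP = (64/6.55)^(1/0.632) = 9.771^1.582 ≈ 36.84 mb.
P_c ≤ 1012 − 36.84 = 975.16, so the highest integer P_c is 975 mb.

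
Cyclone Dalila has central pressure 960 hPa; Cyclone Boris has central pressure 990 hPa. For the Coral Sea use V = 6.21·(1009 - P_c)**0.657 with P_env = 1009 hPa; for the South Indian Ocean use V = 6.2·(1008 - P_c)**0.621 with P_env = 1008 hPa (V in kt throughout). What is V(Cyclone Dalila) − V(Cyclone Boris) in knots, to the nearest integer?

43 kt

Cyclone Dalila: ΔP = 49; V ≈ 6.21 × 49^0.657 ≈ 80.08 kt.
Cyclone Boris: ΔP = 18; V ≈ 6.2 × 18^0.621 ≈ 37.32 kt.
Difference ≈ 80.08 − 37.32 = 42.76 → 43 kt.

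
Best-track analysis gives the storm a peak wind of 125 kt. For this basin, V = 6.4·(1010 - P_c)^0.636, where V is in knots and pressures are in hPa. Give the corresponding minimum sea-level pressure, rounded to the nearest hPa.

ΔP = (V / 6.4)^(1/0.636) = (125/6.4)^1.572.
125/6.4 = 19.531; 19.531^1.572 ≈ 107.02 hPa.
P_c = 1010 − 107.02 = 902.98 ≈ 903 hPa.

903 hPa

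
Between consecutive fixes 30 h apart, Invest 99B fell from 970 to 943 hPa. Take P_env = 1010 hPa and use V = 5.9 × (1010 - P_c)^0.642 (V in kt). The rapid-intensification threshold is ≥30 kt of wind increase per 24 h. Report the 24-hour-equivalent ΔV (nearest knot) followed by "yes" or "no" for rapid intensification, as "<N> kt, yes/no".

20 kt, no

V₁: ΔP = 40, V ≈ 5.9 × 40^0.642 ≈ 63.00 kt.
V₂: ΔP = 67, V ≈ 5.9 × 67^0.642 ≈ 87.74 kt.
ΔV over 30 h = 24.74 kt → 24 h equivalent = 24.74 × 24/30 ≈ 19.79 kt.
20 kt < 30 kt ⇒ not rapid intensification.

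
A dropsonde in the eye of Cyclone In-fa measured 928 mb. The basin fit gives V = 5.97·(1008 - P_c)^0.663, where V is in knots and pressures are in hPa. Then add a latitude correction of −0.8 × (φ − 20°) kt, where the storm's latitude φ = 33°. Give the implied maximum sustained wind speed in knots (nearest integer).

ΔP = 1008 − 928 = 80 mb.
80^0.663 ≈ 18.270.
V ≈ 5.97 × 18.270 ≈ 109.1 kt.
Latitude correction: −0.8 × (33 − 20) = -10.4 kt.
Corrected V ≈ 98.7 kt → 99 kt.

99 kt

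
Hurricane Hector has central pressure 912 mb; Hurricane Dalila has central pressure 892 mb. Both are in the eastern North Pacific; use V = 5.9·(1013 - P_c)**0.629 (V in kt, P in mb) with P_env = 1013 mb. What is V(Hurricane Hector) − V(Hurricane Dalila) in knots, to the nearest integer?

Hurricane Hector: ΔP = 101; V ≈ 5.9 × 101^0.629 ≈ 107.54 kt.
Hurricane Dalila: ΔP = 121; V ≈ 5.9 × 121^0.629 ≈ 120.48 kt.
Difference ≈ 107.54 − 120.48 = -12.94 → -13 kt.

-13 kt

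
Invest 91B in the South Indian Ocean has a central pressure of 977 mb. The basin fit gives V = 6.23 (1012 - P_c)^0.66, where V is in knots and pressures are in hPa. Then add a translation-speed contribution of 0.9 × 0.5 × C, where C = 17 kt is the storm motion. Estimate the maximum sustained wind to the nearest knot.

73 kt

ΔP = 1012 − 977 = 35 mb.
35^0.66 ≈ 10.449.
V ≈ 6.23 × 10.449 ≈ 65.1 kt.
Translation term: 0.9 × 0.5 × 17 = 7.65 kt.
Corrected V ≈ 72.75 kt → 73 kt.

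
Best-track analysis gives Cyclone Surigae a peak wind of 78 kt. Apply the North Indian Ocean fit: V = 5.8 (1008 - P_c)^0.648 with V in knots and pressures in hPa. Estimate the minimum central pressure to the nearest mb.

ΔP = (V / 5.8)^(1/0.648) = (78/5.8)^1.543.
78/5.8 = 13.448; 13.448^1.543 ≈ 55.18 mb.
P_c = 1008 − 55.18 = 952.82 ≈ 953 mb.

953 mb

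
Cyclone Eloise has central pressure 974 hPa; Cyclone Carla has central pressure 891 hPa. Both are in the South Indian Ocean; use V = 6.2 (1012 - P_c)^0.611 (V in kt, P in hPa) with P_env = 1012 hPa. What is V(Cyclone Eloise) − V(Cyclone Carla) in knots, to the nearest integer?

Cyclone Eloise: ΔP = 38; V ≈ 6.2 × 38^0.611 ≈ 57.23 kt.
Cyclone Carla: ΔP = 121; V ≈ 6.2 × 121^0.611 ≈ 116.14 kt.
Difference ≈ 57.23 − 116.14 = -58.91 → -59 kt.

-59 kt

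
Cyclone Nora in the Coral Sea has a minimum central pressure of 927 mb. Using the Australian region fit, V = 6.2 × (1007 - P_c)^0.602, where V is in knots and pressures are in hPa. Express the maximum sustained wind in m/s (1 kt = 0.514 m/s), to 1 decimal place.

ΔP = 1007 − 927 = 80 mb.
V ≈ 6.2 × 80^0.602 = 6.2 × 13.985 ≈ 86.707 kt.
86.707 × 0.514 ≈ 44.57 m/s → 44.6 m/s.

44.6 m/s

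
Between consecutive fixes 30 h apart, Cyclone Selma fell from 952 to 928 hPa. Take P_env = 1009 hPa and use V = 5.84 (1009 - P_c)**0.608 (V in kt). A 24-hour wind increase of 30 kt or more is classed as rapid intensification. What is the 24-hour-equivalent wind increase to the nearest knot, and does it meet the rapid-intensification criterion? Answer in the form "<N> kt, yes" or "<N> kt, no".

V₁: ΔP = 57, V ≈ 5.84 × 57^0.608 ≈ 68.23 kt.
V₂: ΔP = 81, V ≈ 5.84 × 81^0.608 ≈ 84.48 kt.
ΔV over 30 h = 16.25 kt → 24 h equivalent = 16.25 × 24/30 ≈ 13.00 kt.
13 kt < 30 kt ⇒ not rapid intensification.

13 kt, no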